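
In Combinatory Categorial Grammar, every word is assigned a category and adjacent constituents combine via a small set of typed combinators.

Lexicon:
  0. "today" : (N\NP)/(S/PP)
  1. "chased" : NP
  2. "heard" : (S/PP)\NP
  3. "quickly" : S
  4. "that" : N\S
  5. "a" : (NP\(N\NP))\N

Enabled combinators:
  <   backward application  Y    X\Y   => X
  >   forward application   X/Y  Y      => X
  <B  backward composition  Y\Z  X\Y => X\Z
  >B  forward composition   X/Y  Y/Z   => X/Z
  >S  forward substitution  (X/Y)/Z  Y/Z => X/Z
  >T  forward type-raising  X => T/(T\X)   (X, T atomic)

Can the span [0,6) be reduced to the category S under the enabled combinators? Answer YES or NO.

NO

(N\NP)/(S/PP) NP (S/PP)\NP S N\S (NP\(N\NP))\N
CKY chart[0,6] = {N/(N\NP), NP, NP/(NP\NP), PP/(PP\NP), S/(S\NP)}; S ∉ chart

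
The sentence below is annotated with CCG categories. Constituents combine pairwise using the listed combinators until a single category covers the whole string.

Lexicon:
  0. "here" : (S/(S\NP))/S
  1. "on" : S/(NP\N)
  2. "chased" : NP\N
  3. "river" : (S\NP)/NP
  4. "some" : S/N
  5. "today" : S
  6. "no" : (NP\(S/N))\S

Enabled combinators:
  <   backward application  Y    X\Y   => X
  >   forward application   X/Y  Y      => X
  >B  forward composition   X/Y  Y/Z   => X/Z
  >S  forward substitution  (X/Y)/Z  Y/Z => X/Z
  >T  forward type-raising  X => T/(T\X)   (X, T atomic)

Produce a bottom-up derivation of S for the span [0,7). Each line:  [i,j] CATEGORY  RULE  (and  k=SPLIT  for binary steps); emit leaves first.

[0,7] S   >
  [0,3] S/(S\NP)   >
    [0,1] "here" : (S/(S\NP))/S
    [1,3] S   >
      [1,2] "on" : S/(NP\N)
      [2,3] "chased" : NP\N
  [3,7] S\NP   >
    [3,4] "river" : (S\NP)/NP
    [4,7] NP   <
      [4,5] "some" : S/N
      [5,7] NP\(S/N)   <
        [5,6] "today" : S
        [6,7] "no" : (NP\(S/N))\S

[0,1] (S/(S\NP))/S  lex  "here"
[1,2] S/(NP\N)  lex  "on"
[2,3] NP\N  lex  "chased"
[1,3] S  >  k=2
[0,3] S/(S\NP)  >  k=1
[3,4] (S\NP)/NP  lex  "river"
[4,5] S/N  lex  "some"
[5,6] S  lex  "today"
[6,7] (NP\(S/N))\S  lex  "no"
[5,7] NP\(S/N)  <  k=6
[4,7] NP  <  k=5
[3,7] S\NP  >  k=4
[0,7] S  >  k=3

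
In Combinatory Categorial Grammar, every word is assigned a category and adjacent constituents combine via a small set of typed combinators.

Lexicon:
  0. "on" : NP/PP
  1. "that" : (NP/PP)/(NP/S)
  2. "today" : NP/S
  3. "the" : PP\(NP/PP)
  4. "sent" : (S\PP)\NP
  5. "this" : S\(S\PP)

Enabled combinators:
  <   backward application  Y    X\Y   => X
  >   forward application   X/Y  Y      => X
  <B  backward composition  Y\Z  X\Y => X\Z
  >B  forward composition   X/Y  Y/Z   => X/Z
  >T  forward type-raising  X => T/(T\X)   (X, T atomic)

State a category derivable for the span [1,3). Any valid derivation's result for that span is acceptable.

NP/PP

[0,6] S   <
  [0,4] NP   >
    [0,1] "on" : NP/PP
    [1,4] PP   <
      [1,3] NP/PP   >
        [1,2] "that" : (NP/PP)/(NP/S)
        [2,3] "today" : NP/S
      [3,4] "the" : PP\(NP/PP)
  [4,6] S\NP   <B
    [4,5] "sent" : (S\PP)\NP
    [5,6] "this" : S\(S\PP)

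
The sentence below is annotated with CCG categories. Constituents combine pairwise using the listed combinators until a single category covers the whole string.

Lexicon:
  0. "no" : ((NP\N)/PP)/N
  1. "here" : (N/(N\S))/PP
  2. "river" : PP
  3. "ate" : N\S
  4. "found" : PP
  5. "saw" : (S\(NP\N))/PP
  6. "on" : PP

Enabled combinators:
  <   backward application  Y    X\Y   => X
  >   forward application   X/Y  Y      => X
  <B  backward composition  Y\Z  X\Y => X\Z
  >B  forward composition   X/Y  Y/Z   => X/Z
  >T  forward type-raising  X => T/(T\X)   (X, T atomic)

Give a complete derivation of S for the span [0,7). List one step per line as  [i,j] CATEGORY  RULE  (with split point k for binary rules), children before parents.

[0,7] S   <
  [0,5] NP\N   >
    [0,4] (NP\N)/PP   >
      [0,1] "no" : ((NP\N)/PP)/N
      [1,4] N   >
        [1,3] N/(N\S)   >
          [1,2] "here" : (N/(N\S))/PP
          [2,3] "river" : PP
        [3,4] "ate" : N\S
    [4,5] "found" : PP
  [5,7] S\(NP\N)   >
    [5,6] "saw" : (S\(NP\N))/PP
    [6,7] "on" : PP

[0,1] ((NP\N)/PP)/N  lex  "no"
[1,2] (N/(N\S))/PP  lex  "here"
[2,3] PP  lex  "river"
[1,3] N/(N\S)  >  k=2
[3,4] N\S  lex  "ate"
[1,4] N  >  k=3
[0,4] (NP\N)/PP  >  k=1
[4,5] PP  lex  "found"
[0,5] NP\N  >  k=4
[5,6] (S\(NP\N))/PP  lex  "saw"
[6,7] PP  lex  "on"
[5,7] S\(NP\N)  >  k=6
[0,7] S  <  k=5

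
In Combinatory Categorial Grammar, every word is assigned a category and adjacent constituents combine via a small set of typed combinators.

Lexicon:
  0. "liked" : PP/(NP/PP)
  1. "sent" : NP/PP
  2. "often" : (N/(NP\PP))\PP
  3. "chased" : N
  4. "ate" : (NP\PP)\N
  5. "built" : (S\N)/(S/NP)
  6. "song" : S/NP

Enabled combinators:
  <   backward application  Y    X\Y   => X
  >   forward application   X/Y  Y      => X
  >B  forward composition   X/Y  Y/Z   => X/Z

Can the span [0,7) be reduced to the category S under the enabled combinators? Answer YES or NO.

YES

[0,7] S   <
  [0,5] N   >
    [0,3] N/(NP\PP)   <
      [0,2] PP   >
        [0,1] "liked" : PP/(NP/PP)
        [1,2] "sent" : NP/PP
      [2,3] "often" : (N/(NP\PP))\PP
    [3,5] NP\PP   <
      [3,4] "chased" : N
      [4,5] "ate" : (NP\PP)\N
  [5,7] S\N   >
    [5,6] "built" : (S\N)/(S/NP)
    [6,7] "song" : S/NP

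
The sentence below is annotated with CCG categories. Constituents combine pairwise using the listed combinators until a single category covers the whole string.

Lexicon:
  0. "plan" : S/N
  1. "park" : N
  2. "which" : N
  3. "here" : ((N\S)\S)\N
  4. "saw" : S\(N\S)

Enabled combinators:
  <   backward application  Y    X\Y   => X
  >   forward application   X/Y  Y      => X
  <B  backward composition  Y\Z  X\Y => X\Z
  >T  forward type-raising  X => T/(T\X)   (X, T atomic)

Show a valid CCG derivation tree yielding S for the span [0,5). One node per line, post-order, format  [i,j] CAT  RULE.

[0,1] S/N  lex  "plan"
[1,2] N  lex  "park"
[0,2] S  >  k=1
[2,3] N  lex  "which"
[3,4] ((N\S)\S)\N  lex  "here"
[2,4] (N\S)\S  <  k=3
[0,4] N\S  <  k=2
[4,5] S\(N\S)  lex  "saw"
[0,5] S  <  k=4

[0,5] S   <
  [0,4] N\S   <
    [0,2] S   >
      [0,1] "plan" : S/N
      [1,2] "park" : N
    [2,4] (N\S)\S   <
      [2,3] "which" : N
      [3,4] "here" : ((N\S)\S)\N
  [4,5] "saw" : S\(N\S)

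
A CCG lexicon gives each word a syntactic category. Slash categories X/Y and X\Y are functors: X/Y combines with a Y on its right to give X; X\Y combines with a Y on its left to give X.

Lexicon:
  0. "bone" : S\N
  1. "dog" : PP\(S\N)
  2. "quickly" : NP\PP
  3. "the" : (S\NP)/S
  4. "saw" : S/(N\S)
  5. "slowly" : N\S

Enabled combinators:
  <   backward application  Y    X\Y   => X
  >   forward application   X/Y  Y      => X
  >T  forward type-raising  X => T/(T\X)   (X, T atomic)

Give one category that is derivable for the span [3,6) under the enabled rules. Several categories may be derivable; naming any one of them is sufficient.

[0,6] S   <
  [0,3] NP   <
    [0,2] PP   <
      [0,1] "bone" : S\N
      [1,2] "dog" : PP\(S\N)
    [2,3] "quickly" : NP\PP
  [3,6] S\NP   >
    [3,4] "the" : (S\NP)/S
    [4,6] S   >
      [4,5] "saw" : S/(N\S)
      [5,6] "slowly" : N\S

S\NP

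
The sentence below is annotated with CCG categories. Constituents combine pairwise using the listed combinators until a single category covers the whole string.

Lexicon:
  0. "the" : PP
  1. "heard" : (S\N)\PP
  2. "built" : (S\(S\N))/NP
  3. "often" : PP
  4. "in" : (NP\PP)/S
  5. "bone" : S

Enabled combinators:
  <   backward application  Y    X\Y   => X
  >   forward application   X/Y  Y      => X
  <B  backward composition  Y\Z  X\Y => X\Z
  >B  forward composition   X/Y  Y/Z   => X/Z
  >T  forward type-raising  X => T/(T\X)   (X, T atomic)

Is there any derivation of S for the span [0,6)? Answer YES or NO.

YES

[0,6] S   <
  [0,2] S\N   <
    [0,1] "the" : PP
    [1,2] "heard" : (S\N)\PP
  [2,6] S\(S\N)   >
    [2,3] "built" : (S\(S\N))/NP
    [3,6] NP   >
      [3,4] NP/(NP\PP)   >T
        [3,4] "often" : PP
      [4,6] NP\PP   >
        [4,5] "in" : (NP\PP)/S
        [5,6] "bone" : S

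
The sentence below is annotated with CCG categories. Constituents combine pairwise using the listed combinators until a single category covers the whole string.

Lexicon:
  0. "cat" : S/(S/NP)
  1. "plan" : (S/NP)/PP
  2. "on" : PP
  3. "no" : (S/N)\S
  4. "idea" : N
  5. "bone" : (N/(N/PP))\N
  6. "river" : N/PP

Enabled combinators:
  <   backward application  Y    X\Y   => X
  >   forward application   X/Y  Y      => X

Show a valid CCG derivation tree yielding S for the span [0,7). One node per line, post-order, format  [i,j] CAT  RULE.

[0,7] S   >
  [0,4] S/N   <
    [0,3] S   >
      [0,1] "cat" : S/(S/NP)
      [1,3] S/NP   >
        [1,2] "plan" : (S/NP)/PP
        [2,3] "on" : PP
    [3,4] "no" : (S/N)\S
  [4,7] N   >
    [4,6] N/(N/PP)   <
      [4,5] "idea" : N
      [5,6] "bone" : (N/(N/PP))\N
    [6,7] "river" : N/PP

[0,1] S/(S/NP)  lex  "cat"
[1,2] (S/NP)/PP  lex  "plan"
[2,3] PP  lex  "on"
[1,3] S/NP  >  k=2
[0,3] S  >  k=1
[3,4] (S/N)\S  lex  "no"
[0,4] S/N  <  k=3
[4,5] N  lex  "idea"
[5,6] (N/(N/PP))\N  lex  "bone"
[4,6] N/(N/PP)  <  k=5
[6,7] N/PP  lex  "river"
[4,7] N  >  k=6
[0,7] S  >  k=4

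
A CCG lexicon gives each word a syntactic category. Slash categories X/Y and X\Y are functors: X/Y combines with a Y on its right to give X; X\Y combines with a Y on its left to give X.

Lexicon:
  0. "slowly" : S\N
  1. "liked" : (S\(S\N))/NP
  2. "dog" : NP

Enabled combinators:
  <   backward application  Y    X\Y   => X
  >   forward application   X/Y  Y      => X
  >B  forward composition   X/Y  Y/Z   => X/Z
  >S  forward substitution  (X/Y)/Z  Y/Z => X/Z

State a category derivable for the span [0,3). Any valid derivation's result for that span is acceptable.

[0,3] S   <
  [0,1] "slowly" : S\N
  [1,3] S\(S\N)   >
    [1,2] "liked" : (S\(S\N))/NP
    [2,3] "dog" : NP

S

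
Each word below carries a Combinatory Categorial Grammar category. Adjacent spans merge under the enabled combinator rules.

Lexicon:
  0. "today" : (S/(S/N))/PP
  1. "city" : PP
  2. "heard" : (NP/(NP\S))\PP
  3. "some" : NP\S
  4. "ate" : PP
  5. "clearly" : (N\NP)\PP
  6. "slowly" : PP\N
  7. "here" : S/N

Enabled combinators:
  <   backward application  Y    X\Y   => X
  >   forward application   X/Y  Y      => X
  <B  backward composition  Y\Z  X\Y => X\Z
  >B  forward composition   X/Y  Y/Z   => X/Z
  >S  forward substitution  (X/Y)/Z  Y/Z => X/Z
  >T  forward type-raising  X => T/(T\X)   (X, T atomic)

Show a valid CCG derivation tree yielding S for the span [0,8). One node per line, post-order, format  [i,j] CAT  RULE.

[0,1] (S/(S/N))/PP  lex  "today"
[1,2] PP  lex  "city"
[2,3] (NP/(NP\S))\PP  lex  "heard"
[1,3] NP/(NP\S)  <  k=2
[3,4] NP\S  lex  "some"
[1,4] NP  >  k=3
[4,5] PP  lex  "ate"
[5,6] (N\NP)\PP  lex  "clearly"
[4,6] N\NP  <  k=5
[1,6] N  <  k=4
[6,7] PP\N  lex  "slowly"
[1,7] PP  <  k=6
[0,7] S/(S/N)  >  k=1
[7,8] S/N  lex  "here"
[0,8] S  >  k=7

[0,8] S   >
  [0,7] S/(S/N)   >
    [0,1] "today" : (S/(S/N))/PP
    [1,7] PP   <
      [1,6] N   <
        [1,4] NP   >
          [1,3] NP/(NP\S)   <
            [1,2] "city" : PP
            [2,3] "heard" : (NP/(NP\S))\PP
          [3,4] "some" : NP\S
        [4,6] N\NP   <
          [4,5] "ate" : PP
          [5,6] "clearly" : (N\NP)\PP
      [6,7] "slowly" : PP\N
  [7,8] "here" : S/N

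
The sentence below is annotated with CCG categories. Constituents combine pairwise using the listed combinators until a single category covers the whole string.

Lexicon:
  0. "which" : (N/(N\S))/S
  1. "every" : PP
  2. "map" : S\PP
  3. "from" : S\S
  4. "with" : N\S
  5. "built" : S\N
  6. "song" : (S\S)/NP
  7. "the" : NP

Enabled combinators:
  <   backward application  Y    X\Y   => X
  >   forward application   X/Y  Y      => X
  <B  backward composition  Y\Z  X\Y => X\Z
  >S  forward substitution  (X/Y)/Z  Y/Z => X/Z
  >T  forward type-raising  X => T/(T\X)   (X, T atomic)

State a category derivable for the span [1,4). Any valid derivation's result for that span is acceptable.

S

[0,8] S   <
  [0,5] N   >
    [0,4] N/(N\S)   >
      [0,1] "which" : (N/(N\S))/S
      [1,4] S   >
        [1,2] S/(S\PP)   >T
          [1,2] "every" : PP
        [2,4] S\PP   <B
          [2,3] "map" : S\PP
          [3,4] "from" : S\S
    [4,5] "with" : N\S
  [5,8] S\N   <B
    [5,6] "built" : S\N
    [6,8] S\S   >
      [6,7] "song" : (S\S)/NP
      [7,8] "the" : NP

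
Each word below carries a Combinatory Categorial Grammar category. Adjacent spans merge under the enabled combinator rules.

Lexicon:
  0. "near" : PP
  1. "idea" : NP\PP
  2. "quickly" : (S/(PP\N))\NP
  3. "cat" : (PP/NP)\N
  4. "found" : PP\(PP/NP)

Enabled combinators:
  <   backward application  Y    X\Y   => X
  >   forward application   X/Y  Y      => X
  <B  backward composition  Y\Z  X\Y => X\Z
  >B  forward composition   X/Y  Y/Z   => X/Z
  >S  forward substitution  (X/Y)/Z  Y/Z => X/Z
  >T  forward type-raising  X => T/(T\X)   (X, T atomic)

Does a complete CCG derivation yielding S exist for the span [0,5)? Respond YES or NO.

YES

[0,5] S   >
  [0,3] S/(PP\N)   <
    [0,2] NP   <
      [0,1] "near" : PP
      [1,2] "idea" : NP\PP
    [2,3] "quickly" : (S/(PP\N))\NP
  [3,5] PP\N   <B
    [3,4] "cat" : (PP/NP)\N
    [4,5] "found" : PP\(PP/NP)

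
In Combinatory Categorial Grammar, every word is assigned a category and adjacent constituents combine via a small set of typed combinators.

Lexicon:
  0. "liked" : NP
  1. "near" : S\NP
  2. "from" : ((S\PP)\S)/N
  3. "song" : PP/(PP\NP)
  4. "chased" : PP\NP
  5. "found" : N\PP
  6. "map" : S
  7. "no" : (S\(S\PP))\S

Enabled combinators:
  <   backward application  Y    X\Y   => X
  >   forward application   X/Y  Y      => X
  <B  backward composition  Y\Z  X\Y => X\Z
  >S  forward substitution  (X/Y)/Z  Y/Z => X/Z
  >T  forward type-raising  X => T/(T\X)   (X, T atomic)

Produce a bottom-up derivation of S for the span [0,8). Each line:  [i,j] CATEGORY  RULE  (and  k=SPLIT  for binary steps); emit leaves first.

[0,8] S   <
  [0,6] S\PP   <
    [0,2] S   <
      [0,1] "liked" : NP
      [1,2] "near" : S\NP
    [2,6] (S\PP)\S   >
      [2,3] "from" : ((S\PP)\S)/N
      [3,6] N   <
        [3,5] PP   >
          [3,4] "song" : PP/(PP\NP)
          [4,5] "chased" : PP\NP
        [5,6] "found" : N\PP
  [6,8] S\(S\PP)   <
    [6,7] "map" : S
    [7,8] "no" : (S\(S\PP))\S

[0,1] NP  lex  "liked"
[1,2] S\NP  lex  "near"
[0,2] S  <  k=1
[2,3] ((S\PP)\S)/N  lex  "from"
[3,4] PP/(PP\NP)  lex  "song"
[4,5] PP\NP  lex  "chased"
[3,5] PP  >  k=4
[5,6] N\PP  lex  "found"
[3,6] N  <  k=5
[2,6] (S\PP)\S  >  k=3
[0,6] S\PP  <  k=2
[6,7] S  lex  "map"
[7,8] (S\(S\PP))\S  lex  "no"
[6,8] S\(S\PP)  <  k=7
[0,8] S  <  k=6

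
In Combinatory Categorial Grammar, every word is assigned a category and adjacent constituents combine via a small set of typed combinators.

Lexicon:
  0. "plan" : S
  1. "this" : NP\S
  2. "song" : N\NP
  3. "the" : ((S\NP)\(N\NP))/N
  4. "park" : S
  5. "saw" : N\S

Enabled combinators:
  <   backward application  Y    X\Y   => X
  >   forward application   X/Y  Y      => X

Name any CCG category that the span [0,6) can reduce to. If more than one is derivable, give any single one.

[0,6] S   <
  [0,2] NP   <
    [0,1] "plan" : S
    [1,2] "this" : NP\S
  [2,6] S\NP   <
    [2,3] "song" : N\NP
    [3,6] (S\NP)\(N\NP)   >
      [3,4] "the" : ((S\NP)\(N\NP))/N
      [4,6] N   <
        [4,5] "park" : S
        [5,6] "saw" : N\S

S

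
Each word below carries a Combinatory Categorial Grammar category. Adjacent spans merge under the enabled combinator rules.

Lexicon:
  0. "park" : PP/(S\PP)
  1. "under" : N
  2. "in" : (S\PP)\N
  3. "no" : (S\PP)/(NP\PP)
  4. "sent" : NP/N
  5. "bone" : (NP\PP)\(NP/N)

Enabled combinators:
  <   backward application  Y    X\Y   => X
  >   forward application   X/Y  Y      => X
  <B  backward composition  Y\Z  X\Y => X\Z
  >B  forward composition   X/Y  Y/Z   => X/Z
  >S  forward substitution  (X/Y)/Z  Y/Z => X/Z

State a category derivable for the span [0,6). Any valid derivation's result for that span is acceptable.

[0,6] S   <
  [0,3] PP   >
    [0,1] "park" : PP/(S\PP)
    [1,3] S\PP   <
      [1,2] "under" : N
      [2,3] "in" : (S\PP)\N
  [3,6] S\PP   >
    [3,4] "no" : (S\PP)/(NP\PP)
    [4,6] NP\PP   <
      [4,5] "sent" : NP/N
      [5,6] "bone" : (NP\PP)\(NP/N)

S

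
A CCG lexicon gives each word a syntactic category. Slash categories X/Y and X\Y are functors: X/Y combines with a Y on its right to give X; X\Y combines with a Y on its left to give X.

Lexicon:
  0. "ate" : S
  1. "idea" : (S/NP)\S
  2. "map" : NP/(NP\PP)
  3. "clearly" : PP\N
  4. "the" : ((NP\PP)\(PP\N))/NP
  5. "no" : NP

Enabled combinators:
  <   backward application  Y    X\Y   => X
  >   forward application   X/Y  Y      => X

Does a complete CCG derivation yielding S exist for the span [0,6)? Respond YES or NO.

[0,6] S   >
  [0,2] S/NP   <
    [0,1] "ate" : S
    [1,2] "idea" : (S/NP)\S
  [2,6] NP   >
    [2,3] "map" : NP/(NP\PP)
    [3,6] NP\PP   <
      [3,4] "clearly" : PP\N
      [4,6] (NP\PP)\(PP\N)   >
        [4,5] "the" : ((NP\PP)\(PP\N))/NP
        [5,6] "no" : NP

YES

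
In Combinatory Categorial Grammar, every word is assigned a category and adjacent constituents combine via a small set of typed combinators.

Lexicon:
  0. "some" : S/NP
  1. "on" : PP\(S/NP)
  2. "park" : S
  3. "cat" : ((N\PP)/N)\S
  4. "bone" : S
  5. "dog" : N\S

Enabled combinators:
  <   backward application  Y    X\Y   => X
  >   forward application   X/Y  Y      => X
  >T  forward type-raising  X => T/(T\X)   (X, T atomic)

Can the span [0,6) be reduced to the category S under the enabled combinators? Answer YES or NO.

NO

S/NP PP\(S/NP) S ((N\PP)/N)\S S N\S
CKY chart[0,6] = {N, N/(N\N), NP/(NP\N), PP/(PP\N), S/(S\N)}; S ∉ chart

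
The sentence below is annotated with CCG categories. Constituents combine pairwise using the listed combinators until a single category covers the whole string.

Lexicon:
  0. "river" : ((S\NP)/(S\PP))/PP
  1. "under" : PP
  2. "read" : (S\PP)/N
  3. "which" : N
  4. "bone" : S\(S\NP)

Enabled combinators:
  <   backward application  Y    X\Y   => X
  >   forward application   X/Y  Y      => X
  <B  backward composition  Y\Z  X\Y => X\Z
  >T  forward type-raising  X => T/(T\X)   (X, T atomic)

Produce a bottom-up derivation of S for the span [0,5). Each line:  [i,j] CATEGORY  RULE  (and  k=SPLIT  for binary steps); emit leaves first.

[0,5] S   <
  [0,4] S\NP   >
    [0,2] (S\NP)/(S\PP)   >
      [0,1] "river" : ((S\NP)/(S\PP))/PP
      [1,2] "under" : PP
    [2,4] S\PP   >
      [2,3] "read" : (S\PP)/N
      [3,4] "which" : N
  [4,5] "bone" : S\(S\NP)

[0,1] ((S\NP)/(S\PP))/PP  lex  "river"
[1,2] PP  lex  "under"
[0,2] (S\NP)/(S\PP)  >  k=1
[2,3] (S\PP)/N  lex  "read"
[3,4] N  lex  "which"
[2,4] S\PP  >  k=3
[0,4] S\NP  >  k=2
[4,5] S\(S\NP)  lex  "bone"
[0,5] S  <  k=4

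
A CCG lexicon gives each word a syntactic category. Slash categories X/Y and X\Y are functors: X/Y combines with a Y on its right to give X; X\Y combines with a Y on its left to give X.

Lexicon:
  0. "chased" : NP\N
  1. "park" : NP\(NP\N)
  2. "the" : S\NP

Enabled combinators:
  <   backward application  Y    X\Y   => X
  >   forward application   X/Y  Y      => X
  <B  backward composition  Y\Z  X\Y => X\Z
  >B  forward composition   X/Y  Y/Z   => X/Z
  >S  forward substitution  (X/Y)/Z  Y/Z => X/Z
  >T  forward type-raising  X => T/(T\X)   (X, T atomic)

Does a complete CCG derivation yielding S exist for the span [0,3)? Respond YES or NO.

[0,3] S   <
  [0,2] NP   <
    [0,1] "chased" : NP\N
    [1,2] "park" : NP\(NP\N)
  [2,3] "the" : S\NP

YES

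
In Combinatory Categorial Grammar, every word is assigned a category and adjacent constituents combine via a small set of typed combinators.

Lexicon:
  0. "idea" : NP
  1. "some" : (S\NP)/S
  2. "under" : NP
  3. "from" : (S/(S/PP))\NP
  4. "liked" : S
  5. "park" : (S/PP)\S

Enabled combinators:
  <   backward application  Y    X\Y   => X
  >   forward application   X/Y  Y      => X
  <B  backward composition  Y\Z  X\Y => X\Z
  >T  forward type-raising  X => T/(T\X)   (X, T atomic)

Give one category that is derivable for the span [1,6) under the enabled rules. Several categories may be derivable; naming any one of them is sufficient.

[0,6] S   <
  [0,1] "idea" : NP
  [1,6] S\NP   >
    [1,2] "some" : (S\NP)/S
    [2,6] S   >
      [2,4] S/(S/PP)   <
        [2,3] "under" : NP
        [3,4] "from" : (S/(S/PP))\NP
      [4,6] S/PP   <
        [4,5] "liked" : S
        [5,6] "park" : (S/PP)\S

S\NP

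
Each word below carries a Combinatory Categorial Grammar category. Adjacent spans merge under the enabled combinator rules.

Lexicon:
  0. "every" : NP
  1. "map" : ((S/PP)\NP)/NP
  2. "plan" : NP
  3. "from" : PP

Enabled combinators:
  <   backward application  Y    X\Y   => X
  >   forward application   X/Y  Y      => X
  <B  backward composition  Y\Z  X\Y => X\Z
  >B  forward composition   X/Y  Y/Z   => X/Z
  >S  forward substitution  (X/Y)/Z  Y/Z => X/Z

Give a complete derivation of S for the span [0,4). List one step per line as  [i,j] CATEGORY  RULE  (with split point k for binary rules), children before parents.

[0,1] NP  lex  "every"
[1,2] ((S/PP)\NP)/NP  lex  "map"
[2,3] NP  lex  "plan"
[1,3] (S/PP)\NP  >  k=2
[0,3] S/PP  <  k=1
[3,4] PP  lex  "from"
[0,4] S  >  k=3

[0,4] S   >
  [0,3] S/PP   <
    [0,1] "every" : NP
    [1,3] (S/PP)\NP   >
      [1,2] "map" : ((S/PP)\NP)/NP
      [2,3] "plan" : NP
  [3,4] "from" : PP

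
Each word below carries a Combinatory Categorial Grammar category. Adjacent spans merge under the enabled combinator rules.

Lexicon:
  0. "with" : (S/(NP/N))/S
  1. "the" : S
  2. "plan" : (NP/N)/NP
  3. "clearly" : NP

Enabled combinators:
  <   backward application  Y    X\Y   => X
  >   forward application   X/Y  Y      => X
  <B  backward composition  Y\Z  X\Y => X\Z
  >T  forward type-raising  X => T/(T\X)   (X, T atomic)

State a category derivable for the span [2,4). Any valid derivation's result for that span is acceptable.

NP/N

[0,4] S   >
  [0,2] S/(NP/N)   >
    [0,1] "with" : (S/(NP/N))/S
    [1,2] "the" : S
  [2,4] NP/N   >
    [2,3] "plan" : (NP/N)/NP
    [3,4] "clearly" : NP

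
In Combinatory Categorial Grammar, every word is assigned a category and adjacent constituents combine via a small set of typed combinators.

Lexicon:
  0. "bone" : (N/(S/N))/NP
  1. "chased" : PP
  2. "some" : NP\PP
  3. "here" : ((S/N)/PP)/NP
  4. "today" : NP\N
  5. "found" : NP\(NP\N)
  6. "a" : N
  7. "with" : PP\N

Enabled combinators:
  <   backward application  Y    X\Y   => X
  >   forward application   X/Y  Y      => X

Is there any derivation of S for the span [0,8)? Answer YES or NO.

(N/(S/N))/NP PP NP\PP ((S/N)/PP)/NP NP\N NP\(NP\N) N PP\N
CKY chart[0,8] = {N}; S ∉ chart

NO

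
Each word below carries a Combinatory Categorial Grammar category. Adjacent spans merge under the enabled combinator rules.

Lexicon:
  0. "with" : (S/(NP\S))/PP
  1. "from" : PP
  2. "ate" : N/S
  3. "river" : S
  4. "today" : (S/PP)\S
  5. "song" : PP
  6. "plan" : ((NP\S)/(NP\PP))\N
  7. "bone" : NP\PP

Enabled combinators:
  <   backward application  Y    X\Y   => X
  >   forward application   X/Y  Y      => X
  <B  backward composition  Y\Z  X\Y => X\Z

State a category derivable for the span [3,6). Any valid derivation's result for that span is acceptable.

[0,8] S   >
  [0,2] S/(NP\S)   >
    [0,1] "with" : (S/(NP\S))/PP
    [1,2] "from" : PP
  [2,8] NP\S   >
    [2,7] (NP\S)/(NP\PP)   <
      [2,6] N   >
        [2,3] "ate" : N/S
        [3,6] S   >
          [3,5] S/PP   <
            [3,4] "river" : S
            [4,5] "today" : (S/PP)\S
          [5,6] "song" : PP
      [6,7] "plan" : ((NP\S)/(NP\PP))\N
    [7,8] "bone" : NP\PP

S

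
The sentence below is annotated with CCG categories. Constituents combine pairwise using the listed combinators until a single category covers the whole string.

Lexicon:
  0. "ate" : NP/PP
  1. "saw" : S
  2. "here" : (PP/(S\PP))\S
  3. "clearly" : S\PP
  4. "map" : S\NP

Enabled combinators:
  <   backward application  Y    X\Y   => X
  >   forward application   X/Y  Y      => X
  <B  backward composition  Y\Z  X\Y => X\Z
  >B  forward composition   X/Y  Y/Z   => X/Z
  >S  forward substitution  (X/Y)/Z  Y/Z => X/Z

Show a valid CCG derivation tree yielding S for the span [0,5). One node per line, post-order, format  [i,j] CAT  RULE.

[0,5] S   <
  [0,4] NP   >
    [0,1] "ate" : NP/PP
    [1,4] PP   >
      [1,3] PP/(S\PP)   <
        [1,2] "saw" : S
        [2,3] "here" : (PP/(S\PP))\S
      [3,4] "clearly" : S\PP
  [4,5] "map" : S\NP

[0,1] NP/PP  lex  "ate"
[1,2] S  lex  "saw"
[2,3] (PP/(S\PP))\S  lex  "here"
[1,3] PP/(S\PP)  <  k=2
[3,4] S\PP  lex  "clearly"
[1,4] PP  >  k=3
[0,4] NP  >  k=1
[4,5] S\NP  lex  "map"
[0,5] S  <  k=4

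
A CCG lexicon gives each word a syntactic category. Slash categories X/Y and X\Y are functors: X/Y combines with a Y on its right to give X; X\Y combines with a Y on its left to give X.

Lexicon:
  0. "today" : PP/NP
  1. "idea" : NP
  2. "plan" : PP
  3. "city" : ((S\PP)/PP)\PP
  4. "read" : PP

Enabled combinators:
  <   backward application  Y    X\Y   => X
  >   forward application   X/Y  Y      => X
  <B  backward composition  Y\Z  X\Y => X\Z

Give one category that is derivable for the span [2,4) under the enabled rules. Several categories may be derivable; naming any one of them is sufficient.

[0,5] S   <
  [0,2] PP   >
    [0,1] "today" : PP/NP
    [1,2] "idea" : NP
  [2,5] S\PP   >
    [2,4] (S\PP)/PP   <
      [2,3] "plan" : PP
      [3,4] "city" : ((S\PP)/PP)\PP
    [4,5] "read" : PP

(S\PP)/PP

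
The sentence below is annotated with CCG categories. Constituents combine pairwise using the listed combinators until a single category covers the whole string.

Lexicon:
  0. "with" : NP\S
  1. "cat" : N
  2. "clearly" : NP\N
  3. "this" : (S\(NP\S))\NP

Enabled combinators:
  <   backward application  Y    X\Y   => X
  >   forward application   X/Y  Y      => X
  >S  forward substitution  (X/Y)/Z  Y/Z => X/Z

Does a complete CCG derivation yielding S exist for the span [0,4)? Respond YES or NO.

YES

[0,4] S   <
  [0,1] "with" : NP\S
  [1,4] S\(NP\S)   <
    [1,3] NP   <
      [1,2] "cat" : N
      [2,3] "clearly" : NP\N
    [3,4] "this" : (S\(NP\S))\NP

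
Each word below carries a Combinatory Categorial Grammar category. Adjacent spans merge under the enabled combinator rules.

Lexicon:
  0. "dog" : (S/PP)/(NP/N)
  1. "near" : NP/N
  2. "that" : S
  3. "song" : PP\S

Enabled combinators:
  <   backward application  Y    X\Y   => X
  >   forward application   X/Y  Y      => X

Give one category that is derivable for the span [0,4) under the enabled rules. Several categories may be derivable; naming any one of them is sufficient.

[0,4] S   >
  [0,2] S/PP   >
    [0,1] "dog" : (S/PP)/(NP/N)
    [1,2] "near" : NP/N
  [2,4] PP   <
    [2,3] "that" : S
    [3,4] "song" : PP\S

S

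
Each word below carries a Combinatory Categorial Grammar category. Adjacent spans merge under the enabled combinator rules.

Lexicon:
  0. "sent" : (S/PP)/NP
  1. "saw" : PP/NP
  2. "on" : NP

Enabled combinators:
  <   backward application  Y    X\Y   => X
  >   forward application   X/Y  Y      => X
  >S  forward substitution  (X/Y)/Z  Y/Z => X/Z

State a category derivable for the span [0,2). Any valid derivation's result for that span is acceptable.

[0,3] S   >
  [0,2] S/NP   >S
    [0,1] "sent" : (S/PP)/NP
    [1,2] "saw" : PP/NP
  [2,3] "on" : NP

S/NP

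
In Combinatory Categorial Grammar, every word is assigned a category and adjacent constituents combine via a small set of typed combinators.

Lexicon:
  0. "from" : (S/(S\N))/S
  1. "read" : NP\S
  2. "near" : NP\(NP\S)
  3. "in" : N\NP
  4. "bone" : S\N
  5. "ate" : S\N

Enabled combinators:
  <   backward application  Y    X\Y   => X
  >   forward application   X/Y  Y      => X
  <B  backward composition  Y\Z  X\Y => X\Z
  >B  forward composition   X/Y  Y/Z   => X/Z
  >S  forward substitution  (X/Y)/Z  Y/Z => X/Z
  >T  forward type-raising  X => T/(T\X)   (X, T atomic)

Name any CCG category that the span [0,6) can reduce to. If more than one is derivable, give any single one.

[0,6] S   >
  [0,5] S/(S\N)   >
    [0,1] "from" : (S/(S\N))/S
    [1,5] S   <
      [1,3] NP   <
        [1,2] "read" : NP\S
        [2,3] "near" : NP\(NP\S)
      [3,5] S\NP   <B
        [3,4] "in" : N\NP
        [4,5] "bone" : S\N
  [5,6] "ate" : S\N

S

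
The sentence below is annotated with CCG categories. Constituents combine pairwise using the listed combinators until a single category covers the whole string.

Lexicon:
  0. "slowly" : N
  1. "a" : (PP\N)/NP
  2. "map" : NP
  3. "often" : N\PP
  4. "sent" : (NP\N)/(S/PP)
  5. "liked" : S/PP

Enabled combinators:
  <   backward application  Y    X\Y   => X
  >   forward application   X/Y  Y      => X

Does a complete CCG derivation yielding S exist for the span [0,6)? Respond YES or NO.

N (PP\N)/NP NP N\PP (NP\N)/(S/PP) S/PP
CKY chart[0,6] = {NP}; S ∉ chart

NO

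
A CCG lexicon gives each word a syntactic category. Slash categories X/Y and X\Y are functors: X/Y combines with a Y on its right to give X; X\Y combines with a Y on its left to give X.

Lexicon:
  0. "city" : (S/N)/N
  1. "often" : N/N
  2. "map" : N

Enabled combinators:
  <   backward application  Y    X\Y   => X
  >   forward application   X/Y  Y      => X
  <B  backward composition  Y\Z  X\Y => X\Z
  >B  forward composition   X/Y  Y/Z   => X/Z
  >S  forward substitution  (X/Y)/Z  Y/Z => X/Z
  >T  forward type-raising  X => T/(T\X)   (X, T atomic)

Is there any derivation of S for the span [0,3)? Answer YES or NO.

[0,3] S   >
  [0,2] S/N   >S
    [0,1] "city" : (S/N)/N
    [1,2] "often" : N/N
  [2,3] "map" : N

YES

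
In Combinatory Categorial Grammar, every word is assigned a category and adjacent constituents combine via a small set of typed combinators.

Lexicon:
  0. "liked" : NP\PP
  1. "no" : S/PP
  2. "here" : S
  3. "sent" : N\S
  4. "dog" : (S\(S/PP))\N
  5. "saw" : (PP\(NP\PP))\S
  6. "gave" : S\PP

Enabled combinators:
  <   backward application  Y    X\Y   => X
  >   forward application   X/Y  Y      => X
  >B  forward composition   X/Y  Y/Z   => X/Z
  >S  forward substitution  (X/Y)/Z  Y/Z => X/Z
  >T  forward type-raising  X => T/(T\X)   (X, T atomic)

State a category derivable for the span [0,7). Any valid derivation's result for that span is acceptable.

[0,7] S   <
  [0,6] PP   <
    [0,1] "liked" : NP\PP
    [1,6] PP\(NP\PP)   <
      [1,5] S   <
        [1,2] "no" : S/PP
        [2,5] S\(S/PP)   <
          [2,4] N   <
            [2,3] "here" : S
            [3,4] "sent" : N\S
          [4,5] "dog" : (S\(S/PP))\N
      [5,6] "saw" : (PP\(NP\PP))\S
  [6,7] "gave" : S\PP

S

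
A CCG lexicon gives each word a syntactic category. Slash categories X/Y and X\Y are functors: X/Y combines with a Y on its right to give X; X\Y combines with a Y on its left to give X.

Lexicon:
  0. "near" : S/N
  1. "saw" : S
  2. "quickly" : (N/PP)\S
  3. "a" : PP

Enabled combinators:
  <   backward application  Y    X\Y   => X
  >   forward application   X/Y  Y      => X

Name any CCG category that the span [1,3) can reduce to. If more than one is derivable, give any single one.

N/PP

[0,4] S   >
  [0,1] "near" : S/N
  [1,4] N   >
    [1,3] N/PP   <
      [1,2] "saw" : S
      [2,3] "quickly" : (N/PP)\S
    [3,4] "a" : PP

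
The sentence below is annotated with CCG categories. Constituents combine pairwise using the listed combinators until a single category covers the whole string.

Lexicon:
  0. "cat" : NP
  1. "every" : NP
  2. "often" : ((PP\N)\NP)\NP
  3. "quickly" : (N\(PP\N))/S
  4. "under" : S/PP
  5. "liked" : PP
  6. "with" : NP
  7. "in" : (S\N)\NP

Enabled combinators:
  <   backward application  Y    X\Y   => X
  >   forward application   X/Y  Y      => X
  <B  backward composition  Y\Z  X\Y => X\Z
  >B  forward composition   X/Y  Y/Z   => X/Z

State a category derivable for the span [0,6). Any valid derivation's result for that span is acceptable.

N

[0,8] S   <
  [0,6] N   <
    [0,3] PP\N   <
      [0,1] "cat" : NP
      [1,3] (PP\N)\NP   <
        [1,2] "every" : NP
        [2,3] "often" : ((PP\N)\NP)\NP
    [3,6] N\(PP\N)   >
      [3,4] "quickly" : (N\(PP\N))/S
      [4,6] S   >
        [4,5] "under" : S/PP
        [5,6] "liked" : PP
  [6,8] S\N   <
    [6,7] "with" : NP
    [7,8] "in" : (S\N)\NP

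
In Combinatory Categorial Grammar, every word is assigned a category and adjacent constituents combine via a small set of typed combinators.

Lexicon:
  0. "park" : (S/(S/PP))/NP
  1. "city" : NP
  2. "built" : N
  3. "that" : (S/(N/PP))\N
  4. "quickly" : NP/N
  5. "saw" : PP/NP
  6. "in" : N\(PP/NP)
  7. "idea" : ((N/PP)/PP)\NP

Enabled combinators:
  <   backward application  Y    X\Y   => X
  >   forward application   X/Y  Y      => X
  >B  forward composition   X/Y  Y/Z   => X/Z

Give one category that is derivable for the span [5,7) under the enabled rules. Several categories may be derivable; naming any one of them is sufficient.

N

[0,8] S   >
  [0,2] S/(S/PP)   >
    [0,1] "park" : (S/(S/PP))/NP
    [1,2] "city" : NP
  [2,8] S/PP   >B
    [2,4] S/(N/PP)   <
      [2,3] "built" : N
      [3,4] "that" : (S/(N/PP))\N
    [4,8] (N/PP)/PP   <
      [4,7] NP   >
        [4,5] "quickly" : NP/N
        [5,7] N   <
          [5,6] "saw" : PP/NP
          [6,7] "in" : N\(PP/NP)
      [7,8] "idea" : ((N/PP)/PP)\NP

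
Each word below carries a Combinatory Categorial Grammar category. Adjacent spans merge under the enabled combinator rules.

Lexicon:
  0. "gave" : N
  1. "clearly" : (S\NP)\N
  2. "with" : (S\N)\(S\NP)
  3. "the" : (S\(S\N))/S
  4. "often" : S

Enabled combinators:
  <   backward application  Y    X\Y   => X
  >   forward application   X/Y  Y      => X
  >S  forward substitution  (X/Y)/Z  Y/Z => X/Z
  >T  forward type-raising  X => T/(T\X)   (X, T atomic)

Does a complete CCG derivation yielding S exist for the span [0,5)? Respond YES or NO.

YES

[0,5] S   <
  [0,3] S\N   <
    [0,2] S\NP   <
      [0,1] "gave" : N
      [1,2] "clearly" : (S\NP)\N
    [2,3] "with" : (S\N)\(S\NP)
  [3,5] S\(S\N)   >
    [3,4] "the" : (S\(S\N))/S
    [4,5] "often" : S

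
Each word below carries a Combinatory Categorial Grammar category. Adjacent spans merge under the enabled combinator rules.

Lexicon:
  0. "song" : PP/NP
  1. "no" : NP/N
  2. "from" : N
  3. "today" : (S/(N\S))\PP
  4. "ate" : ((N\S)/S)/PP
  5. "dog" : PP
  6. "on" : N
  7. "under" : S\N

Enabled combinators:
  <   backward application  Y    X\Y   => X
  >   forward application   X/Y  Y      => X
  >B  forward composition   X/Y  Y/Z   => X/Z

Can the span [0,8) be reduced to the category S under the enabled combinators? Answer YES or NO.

[0,8] S   >
  [0,4] S/(N\S)   <
    [0,3] PP   >
      [0,1] "song" : PP/NP
      [1,3] NP   >
        [1,2] "no" : NP/N
        [2,3] "from" : N
    [3,4] "today" : (S/(N\S))\PP
  [4,8] N\S   >
    [4,6] (N\S)/S   >
      [4,5] "ate" : ((N\S)/S)/PP
      [5,6] "dog" : PP
    [6,8] S   <
      [6,7] "on" : N
      [7,8] "under" : S\N

YES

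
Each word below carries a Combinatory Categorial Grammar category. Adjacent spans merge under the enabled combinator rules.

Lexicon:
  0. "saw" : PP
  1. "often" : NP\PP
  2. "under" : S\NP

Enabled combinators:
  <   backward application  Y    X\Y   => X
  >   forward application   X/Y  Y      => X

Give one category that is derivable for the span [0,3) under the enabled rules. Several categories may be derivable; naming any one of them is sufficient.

S

[0,3] S   <
  [0,2] NP   <
    [0,1] "saw" : PP
    [1,2] "often" : NP\PP
  [2,3] "under" : S\NP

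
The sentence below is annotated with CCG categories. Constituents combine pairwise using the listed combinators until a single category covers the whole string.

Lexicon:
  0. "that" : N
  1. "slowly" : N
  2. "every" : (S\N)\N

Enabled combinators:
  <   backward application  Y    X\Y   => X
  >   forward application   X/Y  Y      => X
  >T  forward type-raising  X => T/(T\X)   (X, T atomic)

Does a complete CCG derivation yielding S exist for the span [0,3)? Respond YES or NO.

YES

[0,3] S   <
  [0,1] "that" : N
  [1,3] S\N   <
    [1,2] "slowly" : N
    [2,3] "every" : (S\N)\N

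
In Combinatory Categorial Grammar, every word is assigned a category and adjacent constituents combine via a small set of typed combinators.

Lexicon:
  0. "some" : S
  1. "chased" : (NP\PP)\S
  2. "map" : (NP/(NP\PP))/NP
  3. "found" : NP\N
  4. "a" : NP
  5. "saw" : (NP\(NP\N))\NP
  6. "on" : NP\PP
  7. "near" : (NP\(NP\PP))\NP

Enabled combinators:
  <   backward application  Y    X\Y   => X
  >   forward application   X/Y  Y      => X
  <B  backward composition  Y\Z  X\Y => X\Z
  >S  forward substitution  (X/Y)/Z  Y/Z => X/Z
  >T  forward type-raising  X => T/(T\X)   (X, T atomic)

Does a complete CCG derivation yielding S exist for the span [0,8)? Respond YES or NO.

NO

S (NP\PP)\S (NP/(NP\PP))/NP NP\N NP (NP\(NP\N))\NP NP\PP (NP\(NP\PP))\NP
CKY chart[0,8] = {N/(N\NP), NP, NP/(NP\NP), PP/(PP\NP), S/(S\NP)}; S ∉ chart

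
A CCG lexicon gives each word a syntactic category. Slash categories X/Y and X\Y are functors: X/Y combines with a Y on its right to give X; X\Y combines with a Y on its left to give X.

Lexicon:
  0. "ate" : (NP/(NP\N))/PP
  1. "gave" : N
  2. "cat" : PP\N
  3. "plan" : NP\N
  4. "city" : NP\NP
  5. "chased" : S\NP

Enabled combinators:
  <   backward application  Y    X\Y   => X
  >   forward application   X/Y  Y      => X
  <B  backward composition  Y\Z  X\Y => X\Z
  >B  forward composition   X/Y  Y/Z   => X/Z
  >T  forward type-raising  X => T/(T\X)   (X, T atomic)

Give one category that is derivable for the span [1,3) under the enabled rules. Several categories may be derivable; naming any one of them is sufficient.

[0,6] S   <
  [0,5] NP   >
    [0,3] NP/(NP\N)   >
      [0,1] "ate" : (NP/(NP\N))/PP
      [1,3] PP   >
        [1,2] PP/(PP\N)   >T
          [1,2] "gave" : N
        [2,3] "cat" : PP\N
    [3,5] NP\N   <B
      [3,4] "plan" : NP\N
      [4,5] "city" : NP\NP
  [5,6] "chased" : S\NP

PP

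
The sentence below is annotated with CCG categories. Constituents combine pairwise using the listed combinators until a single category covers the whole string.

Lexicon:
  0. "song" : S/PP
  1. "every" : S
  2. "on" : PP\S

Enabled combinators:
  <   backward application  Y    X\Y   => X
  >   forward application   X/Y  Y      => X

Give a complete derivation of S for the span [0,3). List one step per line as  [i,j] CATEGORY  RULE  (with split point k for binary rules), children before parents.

[0,1] S/PP  lex  "song"
[1,2] S  lex  "every"
[2,3] PP\S  lex  "on"
[1,3] PP  <  k=2
[0,3] S  >  k=1

[0,3] S   >
  [0,1] "song" : S/PP
  [1,3] PP   <
    [1,2] "every" : S
    [2,3] "on" : PP\S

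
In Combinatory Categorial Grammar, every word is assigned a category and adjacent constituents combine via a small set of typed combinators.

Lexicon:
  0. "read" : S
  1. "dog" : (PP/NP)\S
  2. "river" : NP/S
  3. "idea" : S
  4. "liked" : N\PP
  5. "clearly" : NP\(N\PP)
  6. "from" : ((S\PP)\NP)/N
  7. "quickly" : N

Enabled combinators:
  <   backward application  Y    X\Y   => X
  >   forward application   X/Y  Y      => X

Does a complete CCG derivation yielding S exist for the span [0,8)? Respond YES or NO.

YES

[0,8] S   <
  [0,4] PP   >
    [0,2] PP/NP   <
      [0,1] "read" : S
      [1,2] "dog" : (PP/NP)\S
    [2,4] NP   >
      [2,3] "river" : NP/S
      [3,4] "idea" : S
  [4,8] S\PP   <
    [4,6] NP   <
      [4,5] "liked" : N\PP
      [5,6] "clearly" : NP\(N\PP)
    [6,8] (S\PP)\NP   >
      [6,7] "from" : ((S\PP)\NP)/N
      [7,8] "quickly" : N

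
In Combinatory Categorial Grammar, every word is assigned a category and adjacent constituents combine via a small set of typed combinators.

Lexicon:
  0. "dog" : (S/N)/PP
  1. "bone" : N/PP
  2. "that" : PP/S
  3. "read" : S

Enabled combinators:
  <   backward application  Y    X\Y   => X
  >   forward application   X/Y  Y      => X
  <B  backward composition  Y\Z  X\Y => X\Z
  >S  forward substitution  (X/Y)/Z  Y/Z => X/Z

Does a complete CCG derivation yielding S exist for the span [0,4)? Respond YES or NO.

YES

[0,4] S   >
  [0,2] S/PP   >S
    [0,1] "dog" : (S/N)/PP
    [1,2] "bone" : N/PP
  [2,4] PP   >
    [2,3] "that" : PP/S
    [3,4] "read" : S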